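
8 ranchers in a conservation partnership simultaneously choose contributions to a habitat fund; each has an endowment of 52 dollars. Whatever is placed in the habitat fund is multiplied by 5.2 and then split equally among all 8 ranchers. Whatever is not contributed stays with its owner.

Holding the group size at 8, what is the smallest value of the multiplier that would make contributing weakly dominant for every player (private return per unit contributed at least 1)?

8

A contributed unit returns (multiplier)/8 to its contributor.
This reaches 1 exactly when the multiplier is 8.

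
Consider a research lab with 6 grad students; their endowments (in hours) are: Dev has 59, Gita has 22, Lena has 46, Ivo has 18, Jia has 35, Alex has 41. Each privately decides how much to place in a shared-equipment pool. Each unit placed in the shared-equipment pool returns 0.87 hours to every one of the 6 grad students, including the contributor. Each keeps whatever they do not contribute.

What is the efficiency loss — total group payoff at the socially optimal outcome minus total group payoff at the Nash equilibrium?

932.62 hours

The private return per contributed unit is 0.87 < 1 for everyone, so the Nash equilibrium is zero contribution and the group total is Σ E_j = 59 + 22 + 46 + 18 + 35 + 41 = 221.
Each contributed unit returns 5.220 to the group, so the social optimum is full contribution by everyone: group total = 5.220 × 221 = 1153.62.
Efficiency loss = (5.220 − 1) × 221 = 932.62.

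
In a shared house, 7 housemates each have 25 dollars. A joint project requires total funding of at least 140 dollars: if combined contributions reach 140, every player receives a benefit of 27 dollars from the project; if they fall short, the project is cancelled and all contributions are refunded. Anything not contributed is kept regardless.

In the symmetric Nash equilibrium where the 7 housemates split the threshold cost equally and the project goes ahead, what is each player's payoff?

Equal share of the threshold: 140/7 = 20.
At this profile no one gains by cutting their contribution: any cut drops the total below 140, the project is cancelled, contributions are refunded, and the deviator ends with 25, which is less than 25 − 20 + 27 = 32. Contributing more than 20 just wastes the excess. So contributing exactly 20 is a best response.
Each player's payoff: 25 − 20 + 27 = 32.

32 dollars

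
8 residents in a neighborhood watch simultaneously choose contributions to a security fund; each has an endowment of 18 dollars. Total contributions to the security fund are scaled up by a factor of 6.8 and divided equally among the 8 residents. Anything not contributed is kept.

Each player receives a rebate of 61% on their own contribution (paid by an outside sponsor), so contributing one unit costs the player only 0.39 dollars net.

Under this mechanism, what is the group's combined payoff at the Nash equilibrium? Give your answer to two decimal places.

1067.04 dollars

The effective private return per unit is now (6.8/8) / 0.39 = 2.1795 > 1, so every player's dominant strategy flips to full contribution.
At the Nash equilibrium everyone contributes 18. Group total payoff = 8 × (18 × 0.61 + 6.8 × 18) = 1067.04.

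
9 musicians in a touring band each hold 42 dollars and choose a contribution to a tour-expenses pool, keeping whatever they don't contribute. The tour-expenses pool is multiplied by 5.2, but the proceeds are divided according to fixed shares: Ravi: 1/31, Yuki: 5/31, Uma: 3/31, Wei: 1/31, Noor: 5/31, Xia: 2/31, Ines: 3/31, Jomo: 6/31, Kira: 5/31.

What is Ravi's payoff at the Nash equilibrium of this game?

Each unit j contributes comes back to j as 5.2 × (j's share), so j prefers to contribute only if that share exceeds 1/5.2 = 0.1923; otherwise keeping the unit dominates.
The only share above 0.1923 is Jomo's 6/31, contributing 42; the remaining 8 contribute 0. Total contributed: 42.
Ravi keeps 42 and receives 5.2 × 42 × 1/31 = 7.05 from the tour-expenses pool, for a payoff of 49.05.

49.05 dollars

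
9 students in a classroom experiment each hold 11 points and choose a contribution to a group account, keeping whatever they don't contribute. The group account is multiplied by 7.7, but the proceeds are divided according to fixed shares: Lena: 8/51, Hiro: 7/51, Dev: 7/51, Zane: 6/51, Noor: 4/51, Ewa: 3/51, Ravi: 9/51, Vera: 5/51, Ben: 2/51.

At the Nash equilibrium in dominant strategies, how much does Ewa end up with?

30.93 points

A player with share s gets back 7.7·s per unit contributed, so full contribution is dominant for anyone with s > 1/7.7 = 0.1299 and zero contribution is dominant for anyone below.
The shares above 0.1299 belong to Lena, Hiro, Dev and Ravi, contributing 11 each; the remaining 5 contribute 0. Total contributed: 44.
Ewa keeps 11 and receives 7.7 × 44 × 3/51 = 19.93 from the group account, for a payoff of 30.93.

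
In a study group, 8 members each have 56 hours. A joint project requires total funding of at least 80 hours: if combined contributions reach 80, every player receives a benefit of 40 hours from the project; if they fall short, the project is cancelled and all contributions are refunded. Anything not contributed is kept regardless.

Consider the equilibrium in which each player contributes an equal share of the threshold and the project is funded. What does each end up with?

Equal share of the threshold: 80/8 = 10.
At this profile no one gains by cutting their contribution: any cut drops the total below 80, the project is cancelled, contributions are refunded, and the deviator ends with 56, which is less than 56 − 10 + 40 = 86. Contributing more than 10 just wastes the excess. So contributing exactly 10 is a best response.
Each player's payoff: 56 − 10 + 40 = 86.

86 hours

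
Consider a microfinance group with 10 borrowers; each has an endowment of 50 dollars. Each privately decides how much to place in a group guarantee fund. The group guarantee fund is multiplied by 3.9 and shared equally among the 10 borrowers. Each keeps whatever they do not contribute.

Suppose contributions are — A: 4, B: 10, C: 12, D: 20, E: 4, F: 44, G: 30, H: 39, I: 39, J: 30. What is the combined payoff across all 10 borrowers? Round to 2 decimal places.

1172.80 dollars

Total contributed: 4 + 10 + 12 + 20 + 4 + 44 + 30 + 39 + 39 + 30 = 232; total kept: 10 × 50 − 232 = 268.
The group guarantee fund pays out 3.9 × 232 = 904.80 in aggregate.
Group total = 268 + 904.80 = 1172.80.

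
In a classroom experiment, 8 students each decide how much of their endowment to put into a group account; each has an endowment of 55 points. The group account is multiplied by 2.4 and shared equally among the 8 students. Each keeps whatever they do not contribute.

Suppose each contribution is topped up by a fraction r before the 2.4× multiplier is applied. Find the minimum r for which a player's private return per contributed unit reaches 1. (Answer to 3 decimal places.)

2.333

With matching at rate r, one contributed unit becomes (1 + r) in the group account and returns 2.4 × (1 + r) / 8 to the contributor.
Setting this equal to 1: 1 + r = 8/2.4 = 3.3333.
So the minimum matching rate is r = 3.3333 − 1 = 2.333.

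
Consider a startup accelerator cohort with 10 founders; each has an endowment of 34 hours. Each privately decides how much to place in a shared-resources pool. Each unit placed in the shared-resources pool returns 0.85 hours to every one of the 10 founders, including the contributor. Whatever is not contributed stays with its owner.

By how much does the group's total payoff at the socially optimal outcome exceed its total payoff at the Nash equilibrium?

The private return per contributed unit is 0.85 < 1, so contributing 0 is dominant for every player. At the Nash equilibrium everyone keeps their 34, and the group total is 10 × 34 = 340.
Each contributed unit returns 8.500 to the group as a whole (0.85 to each of 10 players), which exceeds 1, so the social optimum is full contribution: group total = 8.500 × 340 = 2890.00.
Efficiency loss = 2890.00 − 340 = 2550.00.

2550.00 hours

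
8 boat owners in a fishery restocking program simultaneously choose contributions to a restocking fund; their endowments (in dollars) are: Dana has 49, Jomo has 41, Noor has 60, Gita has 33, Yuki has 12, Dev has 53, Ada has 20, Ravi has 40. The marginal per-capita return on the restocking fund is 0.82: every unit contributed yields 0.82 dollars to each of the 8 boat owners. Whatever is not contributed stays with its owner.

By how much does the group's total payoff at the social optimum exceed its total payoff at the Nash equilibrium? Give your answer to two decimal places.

1712.48 dollars

The private return per contributed unit is 0.82 < 1 for everyone, so the Nash equilibrium is zero contribution and the group total is Σ E_j = 49 + 41 + 60 + 33 + 12 + 53 + 20 + 40 = 308.
Each contributed unit returns 6.560 to the group, so the social optimum is full contribution by everyone: group total = 6.560 × 308 = 2020.48.
Efficiency loss = (6.560 − 1) × 308 = 1712.48.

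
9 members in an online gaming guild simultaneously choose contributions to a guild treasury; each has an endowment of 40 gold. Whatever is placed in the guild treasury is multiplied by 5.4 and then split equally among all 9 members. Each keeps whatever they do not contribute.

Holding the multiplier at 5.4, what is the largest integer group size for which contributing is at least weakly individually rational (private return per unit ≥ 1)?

5

Private return per unit is 5.4/(group size), which is ≥ 1 whenever the group size is ≤ 5.4.
The largest such integer is 5.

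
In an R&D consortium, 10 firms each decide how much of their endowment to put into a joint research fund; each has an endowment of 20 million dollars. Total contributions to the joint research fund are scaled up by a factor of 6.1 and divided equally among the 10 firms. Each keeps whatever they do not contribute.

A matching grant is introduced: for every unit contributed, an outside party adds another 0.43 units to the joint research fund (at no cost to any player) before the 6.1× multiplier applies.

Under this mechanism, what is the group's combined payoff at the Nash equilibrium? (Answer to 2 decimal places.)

With the mechanism, a contributed unit returns 6.1 × 1.43 / 10 = 0.8723 per unit of net cost — still below 1 — so contributing 0 remains dominant for every player.
At the Nash equilibrium no one contributes; group total payoff = 10 × 20 = 200.

200.00 million dollars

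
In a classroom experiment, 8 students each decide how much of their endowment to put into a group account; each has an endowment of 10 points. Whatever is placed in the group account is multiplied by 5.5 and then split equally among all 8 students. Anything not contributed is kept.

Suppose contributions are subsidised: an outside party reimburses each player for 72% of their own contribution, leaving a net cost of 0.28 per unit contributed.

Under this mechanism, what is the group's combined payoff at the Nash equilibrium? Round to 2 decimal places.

497.60 points

With the mechanism, a contributed unit returns (5.5/8) / 0.28 = 2.4554 per unit of net cost to the contributor — now above 1 — so contributing fully is weakly dominant for every player.
At the Nash equilibrium everyone contributes 10. Group total payoff = 8 × (10 × 0.72 + 5.5 × 10) = 497.60.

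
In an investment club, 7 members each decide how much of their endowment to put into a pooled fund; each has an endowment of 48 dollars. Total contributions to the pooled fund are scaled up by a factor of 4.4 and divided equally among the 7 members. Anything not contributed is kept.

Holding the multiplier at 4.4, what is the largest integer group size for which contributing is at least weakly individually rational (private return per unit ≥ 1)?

4

Private return per unit is 4.4/(group size), which is ≥ 1 whenever the group size is ≤ 4.4.
The largest such integer is 4.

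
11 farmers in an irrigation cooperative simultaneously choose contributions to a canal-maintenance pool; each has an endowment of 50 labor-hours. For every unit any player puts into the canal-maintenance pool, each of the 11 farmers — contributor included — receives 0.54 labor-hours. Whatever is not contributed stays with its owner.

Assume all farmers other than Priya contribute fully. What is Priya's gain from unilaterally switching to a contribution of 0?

Switching from a contribution of 50 to 0 lets Priya keep an extra 50 labor-hours, but lowers the canal-maintenance pool by 50, which costs Priya their own share of that drop: 0.54 × 50 = 27.00.
Net gain = 50 − 27.00 = 23.00. The private return per contributed unit (0.54) is below 1, so free-riding is indeed the best response regardless of what the others do.

23.00 labor-hours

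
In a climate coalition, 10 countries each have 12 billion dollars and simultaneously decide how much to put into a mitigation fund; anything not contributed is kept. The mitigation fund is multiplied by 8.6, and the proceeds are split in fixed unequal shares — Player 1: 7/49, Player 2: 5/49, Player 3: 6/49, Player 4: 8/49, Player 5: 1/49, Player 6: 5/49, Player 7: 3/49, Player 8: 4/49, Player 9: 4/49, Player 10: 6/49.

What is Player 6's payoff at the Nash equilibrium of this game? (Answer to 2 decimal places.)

54.12 billion dollars

Player j's private return per contributed unit is 8.6 × (j's share). Contributing is weakly dominant for j when that share is at least 1/8.6 = 0.1163, and contributing 0 is dominant otherwise.
Player 1, Player 3, Player 4 and Player 10 are above the threshold, contributing 12 each; the remaining 6 contribute 0. Total contributed: 48.
Player 6 keeps 12 and receives 8.6 × 48 × 5/49 = 42.12 from the mitigation fund, for a payoff of 54.12.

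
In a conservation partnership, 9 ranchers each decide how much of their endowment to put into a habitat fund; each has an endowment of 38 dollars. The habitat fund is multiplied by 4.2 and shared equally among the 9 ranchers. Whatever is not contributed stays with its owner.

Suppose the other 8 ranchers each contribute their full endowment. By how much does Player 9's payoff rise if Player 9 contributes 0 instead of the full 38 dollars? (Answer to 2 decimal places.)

Switching from a contribution of 38 to 0 lets Player 9 keep an extra 38 dollars, but lowers the habitat fund by 38, which costs Player 9 their own share of that drop: 4.2/9 × 38 = 17.73.
Net gain = 38 − 17.73 = 20.27. The private return per contributed unit (0.4667) is below 1, so free-riding is indeed the best response regardless of what the others do.

20.27 dollars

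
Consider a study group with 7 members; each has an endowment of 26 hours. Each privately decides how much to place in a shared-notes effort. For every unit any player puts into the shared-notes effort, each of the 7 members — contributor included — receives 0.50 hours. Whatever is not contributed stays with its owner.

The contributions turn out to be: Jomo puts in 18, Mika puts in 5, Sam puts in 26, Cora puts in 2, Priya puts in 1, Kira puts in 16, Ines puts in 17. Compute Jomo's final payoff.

50.50 hours

Total contributed: 18 + 5 + 26 + 2 + 1 + 16 + 17 = 85.
Each receives 0.50 × 85 = 42.50 from the shared-notes effort.
Jomo keeps 26 − 18 = 8, so Jomo's payoff is 8 + 42.50 = 50.50.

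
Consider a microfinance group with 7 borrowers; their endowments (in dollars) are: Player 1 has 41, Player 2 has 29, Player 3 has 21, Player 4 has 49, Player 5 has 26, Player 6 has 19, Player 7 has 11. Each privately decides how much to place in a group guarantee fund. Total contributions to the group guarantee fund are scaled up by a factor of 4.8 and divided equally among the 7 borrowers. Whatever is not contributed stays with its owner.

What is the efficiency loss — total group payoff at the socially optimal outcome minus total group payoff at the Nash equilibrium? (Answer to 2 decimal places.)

744.80 dollars

The private return per contributed unit is 4.8/7 = 0.6857 < 1 for every player regardless of endowment, so the Nash equilibrium is zero contribution and the group total is Σ E_j = 41 + 29 + 21 + 49 + 26 + 19 + 11 = 196.
Each contributed unit returns 4.800 to the group, so the social optimum is full contribution by everyone: group total = 4.800 × 196 = 940.80.
Efficiency loss = (4.800 − 1) × 196 = 744.80.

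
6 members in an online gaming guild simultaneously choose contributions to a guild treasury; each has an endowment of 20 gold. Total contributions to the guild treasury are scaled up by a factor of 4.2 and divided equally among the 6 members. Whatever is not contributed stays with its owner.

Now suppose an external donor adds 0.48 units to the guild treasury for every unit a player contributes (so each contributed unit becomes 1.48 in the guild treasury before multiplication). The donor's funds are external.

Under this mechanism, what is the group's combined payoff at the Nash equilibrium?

745.92 gold

The effective private return per unit is now 4.2 × 1.48 / 6 = 1.0360 > 1, so every player's dominant strategy flips to full contribution.
At the Nash equilibrium everyone contributes 20. Group total payoff = 4.2 × 1.48 × 120 = 745.92.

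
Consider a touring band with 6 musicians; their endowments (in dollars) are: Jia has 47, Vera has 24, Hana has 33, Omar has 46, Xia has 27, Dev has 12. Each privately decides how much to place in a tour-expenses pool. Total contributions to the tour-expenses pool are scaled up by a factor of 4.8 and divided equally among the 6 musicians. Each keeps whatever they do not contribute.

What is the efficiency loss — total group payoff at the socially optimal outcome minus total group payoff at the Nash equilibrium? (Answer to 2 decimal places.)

The private return per contributed unit is 4.8/6 = 0.8000 < 1 for every player regardless of endowment, so the Nash equilibrium is zero contribution and the group total is Σ E_j = 47 + 24 + 33 + 46 + 27 + 12 = 189.
Each contributed unit returns 4.800 to the group, so the social optimum is full contribution by everyone: group total = 4.800 × 189 = 907.20.
Efficiency loss = (4.800 − 1) × 189 = 718.20.

718.20 dollars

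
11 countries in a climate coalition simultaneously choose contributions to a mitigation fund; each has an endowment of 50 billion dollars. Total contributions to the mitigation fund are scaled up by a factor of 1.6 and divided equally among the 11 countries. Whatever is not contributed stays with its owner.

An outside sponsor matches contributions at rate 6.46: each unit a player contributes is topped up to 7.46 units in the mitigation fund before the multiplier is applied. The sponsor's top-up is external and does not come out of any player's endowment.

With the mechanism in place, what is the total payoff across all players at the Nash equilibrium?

6564.80 billion dollars

Under the mechanism each unit contributed yields 1.6 × 7.46 / 11 = 1.0851 back to its contributor per unit of net cost, which exceeds 1, making full contribution the dominant choice for everyone.
So the Nash equilibrium is full contribution by all 11; the group earns 1.6 × 7.46 × 550 = 6564.80.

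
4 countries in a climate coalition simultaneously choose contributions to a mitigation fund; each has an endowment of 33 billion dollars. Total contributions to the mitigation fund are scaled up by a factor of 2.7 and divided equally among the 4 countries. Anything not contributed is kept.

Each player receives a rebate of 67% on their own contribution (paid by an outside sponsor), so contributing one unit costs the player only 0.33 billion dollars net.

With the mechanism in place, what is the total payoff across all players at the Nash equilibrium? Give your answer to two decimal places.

444.84 billion dollars

With the mechanism, a contributed unit returns (2.7/4) / 0.33 = 2.0455 per unit of net cost to the contributor — now above 1 — so contributing fully is weakly dominant for every player.
At the Nash equilibrium everyone contributes 33. Group total payoff = 4 × (33 × 0.67 + 2.7 × 33) = 444.84.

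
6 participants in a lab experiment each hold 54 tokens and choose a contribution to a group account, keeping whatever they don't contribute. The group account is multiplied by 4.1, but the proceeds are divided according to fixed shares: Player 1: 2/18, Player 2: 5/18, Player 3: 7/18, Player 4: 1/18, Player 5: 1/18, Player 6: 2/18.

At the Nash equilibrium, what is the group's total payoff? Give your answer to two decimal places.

658.80 tokens

Player j's private return per contributed unit is 4.1 × (j's share). Contributing is weakly dominant for j when that share is at least 1/4.1 = 0.2439, and contributing 0 is dominant otherwise.
Player 2 and Player 3 clear that bar, contributing 54 each; the remaining 4 contribute 0. Total contributed: 108.
The group account pays out 4.1 × 108 = 442.80 in total (split across the unequal shares, but the aggregate is all that matters for the group sum).
The 4 free-riders keep 54 each, adding 216. Group total = 216 + 442.80 = 658.80.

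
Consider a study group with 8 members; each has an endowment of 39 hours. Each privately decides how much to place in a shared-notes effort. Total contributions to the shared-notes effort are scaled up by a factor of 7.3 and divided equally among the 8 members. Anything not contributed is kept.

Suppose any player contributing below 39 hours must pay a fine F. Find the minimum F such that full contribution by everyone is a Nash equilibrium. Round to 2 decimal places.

Given the others contribute fully, the best deviation is to contribute 0 (any partial contribution still incurs the fine and gives up units whose private return 0.9125 is below 1).
Deviating from 39 to 0 saves 39 hours but forfeits the deviator's share of the drop in the shared-notes effort: 7.3/8 × 39 = 35.59.
So the deviation gain is 39 − 35.59 = 3.41, and the fine must be at least 3.41 hours to wipe it out.

3.41 hours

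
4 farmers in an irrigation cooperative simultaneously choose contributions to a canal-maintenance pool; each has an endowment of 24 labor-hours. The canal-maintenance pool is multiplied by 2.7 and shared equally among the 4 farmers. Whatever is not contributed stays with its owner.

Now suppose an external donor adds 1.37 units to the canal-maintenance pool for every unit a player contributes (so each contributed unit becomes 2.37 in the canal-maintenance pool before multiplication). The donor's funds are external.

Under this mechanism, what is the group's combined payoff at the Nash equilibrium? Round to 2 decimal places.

With the mechanism, a contributed unit returns 2.7 × 2.37 / 4 = 1.5998 per unit of net cost to the contributor — now above 1 — so contributing fully is weakly dominant for every player.
At the Nash equilibrium everyone contributes 24. Group total payoff = 2.7 × 2.37 × 96 = 614.30.

614.30 labor-hours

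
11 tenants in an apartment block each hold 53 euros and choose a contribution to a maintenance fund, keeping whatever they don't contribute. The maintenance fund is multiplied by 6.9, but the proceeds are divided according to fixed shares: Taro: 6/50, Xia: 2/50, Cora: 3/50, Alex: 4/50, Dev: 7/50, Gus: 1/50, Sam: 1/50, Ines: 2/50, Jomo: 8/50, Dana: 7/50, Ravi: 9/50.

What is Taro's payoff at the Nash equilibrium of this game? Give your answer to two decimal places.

A player with share s gets back 6.9·s per unit contributed, so full contribution is dominant for anyone with s > 1/6.9 = 0.1449 and zero contribution is dominant for anyone below.
Jomo and Ravi are above the threshold, contributing 53 each; the remaining 9 contribute 0. Total contributed: 106.
Taro keeps 53 and receives 6.9 × 106 × 6/50 = 87.77 from the maintenance fund, for a payoff of 140.77.

140.77 euros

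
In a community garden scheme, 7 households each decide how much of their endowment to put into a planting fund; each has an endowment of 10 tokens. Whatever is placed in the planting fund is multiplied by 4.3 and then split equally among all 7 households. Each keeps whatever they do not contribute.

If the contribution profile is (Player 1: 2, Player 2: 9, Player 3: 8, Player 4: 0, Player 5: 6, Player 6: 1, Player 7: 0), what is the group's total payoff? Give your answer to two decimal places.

Total contributed: 2 + 9 + 8 + 0 + 6 + 1 + 0 = 26; total kept: 7 × 10 − 26 = 44.
The planting fund pays out 4.3 × 26 = 111.80 in aggregate.
Group total = 44 + 111.80 = 155.80.

155.80 tokens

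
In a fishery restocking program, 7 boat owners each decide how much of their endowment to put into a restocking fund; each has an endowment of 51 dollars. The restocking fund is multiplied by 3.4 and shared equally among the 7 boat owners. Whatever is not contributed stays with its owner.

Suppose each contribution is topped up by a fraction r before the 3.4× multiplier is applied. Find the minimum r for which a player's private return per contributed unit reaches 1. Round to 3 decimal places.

1.059

With matching at rate r, one contributed unit becomes (1 + r) in the restocking fund and returns 3.4 × (1 + r) / 7 to the contributor.
Setting this equal to 1: 1 + r = 7/3.4 = 2.0588.
So the minimum matching rate is r = 2.0588 − 1 = 1.059.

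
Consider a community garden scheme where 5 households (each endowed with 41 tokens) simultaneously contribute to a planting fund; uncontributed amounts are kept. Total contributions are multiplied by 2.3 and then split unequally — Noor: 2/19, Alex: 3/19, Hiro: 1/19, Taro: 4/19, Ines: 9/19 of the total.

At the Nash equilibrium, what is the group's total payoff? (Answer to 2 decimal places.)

A player with share s gets back 2.3·s per unit contributed, so full contribution is dominant for anyone with s > 1/2.3 = 0.4348 and zero contribution is dominant for anyone below.
The only share above 0.4348 is Ines's 9/19, contributing 41; the remaining 4 contribute 0. Total contributed: 41.
The planting fund pays out 2.3 × 41 = 94.30 in total (split across the unequal shares, but the aggregate is all that matters for the group sum).
The 4 free-riders keep 41 each, adding 164. Group total = 164 + 94.30 = 258.30.

258.30 tokens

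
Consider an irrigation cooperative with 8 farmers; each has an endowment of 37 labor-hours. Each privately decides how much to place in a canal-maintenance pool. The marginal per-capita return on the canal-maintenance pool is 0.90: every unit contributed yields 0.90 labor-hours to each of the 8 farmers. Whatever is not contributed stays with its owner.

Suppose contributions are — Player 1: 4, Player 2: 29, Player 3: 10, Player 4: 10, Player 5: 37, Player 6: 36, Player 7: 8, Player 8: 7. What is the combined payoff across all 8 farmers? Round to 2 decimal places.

Total contributed: 4 + 29 + 10 + 10 + 37 + 36 + 8 + 7 = 141; total kept: 8 × 37 − 141 = 155.
The canal-maintenance pool pays out 0.90 × 8 × 141 = 1015.20 in aggregate.
Group total = 155 + 1015.20 = 1170.20.

1170.20 labor-hours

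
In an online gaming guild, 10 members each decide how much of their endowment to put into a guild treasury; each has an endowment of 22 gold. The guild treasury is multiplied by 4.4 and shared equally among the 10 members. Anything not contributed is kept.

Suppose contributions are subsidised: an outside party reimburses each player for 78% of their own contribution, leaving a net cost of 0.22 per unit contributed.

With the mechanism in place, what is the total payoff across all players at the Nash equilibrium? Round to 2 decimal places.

1139.60 gold

With the mechanism, a contributed unit returns (4.4/10) / 0.22 = 2.0000 per unit of net cost to the contributor — now above 1 — so contributing fully is weakly dominant for every player.
At the Nash equilibrium everyone contributes 22. Group total payoff = 10 × (22 × 0.78 + 4.4 × 22) = 1139.60.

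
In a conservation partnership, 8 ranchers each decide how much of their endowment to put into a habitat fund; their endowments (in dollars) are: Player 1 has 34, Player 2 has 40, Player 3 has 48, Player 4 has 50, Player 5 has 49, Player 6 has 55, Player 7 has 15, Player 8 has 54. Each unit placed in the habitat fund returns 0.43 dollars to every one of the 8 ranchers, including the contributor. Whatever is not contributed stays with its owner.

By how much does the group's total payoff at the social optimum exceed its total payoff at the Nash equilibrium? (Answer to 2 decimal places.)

841.80 dollars

The private return per contributed unit is 0.43 < 1 for everyone, so the Nash equilibrium is zero contribution and the group total is Σ E_j = 34 + 40 + 48 + 50 + 49 + 55 + 15 + 54 = 345.
Each contributed unit returns 3.440 to the group, so the social optimum is full contribution by everyone: group total = 3.440 × 345 = 1186.80.
Efficiency loss = (3.440 − 1) × 345 = 841.80.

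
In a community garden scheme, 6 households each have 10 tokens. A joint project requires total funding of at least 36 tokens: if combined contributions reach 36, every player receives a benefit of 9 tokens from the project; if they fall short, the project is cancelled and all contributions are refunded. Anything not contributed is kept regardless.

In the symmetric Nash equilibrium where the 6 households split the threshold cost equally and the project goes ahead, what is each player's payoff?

13 tokens

Equal share of the threshold: 36/6 = 6.
At this profile no one gains by cutting their contribution: any cut drops the total below 36, the project is cancelled, contributions are refunded, and the deviator ends with 10, which is less than 10 − 6 + 9 = 13. Contributing more than 6 just wastes the excess. So contributing exactly 6 is a best response.
Each player's payoff: 10 − 6 + 9 = 13.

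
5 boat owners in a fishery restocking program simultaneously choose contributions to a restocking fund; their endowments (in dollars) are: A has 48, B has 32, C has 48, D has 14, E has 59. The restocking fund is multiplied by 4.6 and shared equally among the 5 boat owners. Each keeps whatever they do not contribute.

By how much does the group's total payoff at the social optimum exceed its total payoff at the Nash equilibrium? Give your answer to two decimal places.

723.60 dollars

The private return per contributed unit is 4.6/5 = 0.9200 < 1 for every player regardless of endowment, so the Nash equilibrium is zero contribution and the group total is Σ E_j = 48 + 32 + 48 + 14 + 59 = 201.
Each contributed unit returns 4.600 to the group, so the social optimum is full contribution by everyone: group total = 4.600 × 201 = 924.60.
Efficiency loss = (4.600 − 1) × 201 = 723.60.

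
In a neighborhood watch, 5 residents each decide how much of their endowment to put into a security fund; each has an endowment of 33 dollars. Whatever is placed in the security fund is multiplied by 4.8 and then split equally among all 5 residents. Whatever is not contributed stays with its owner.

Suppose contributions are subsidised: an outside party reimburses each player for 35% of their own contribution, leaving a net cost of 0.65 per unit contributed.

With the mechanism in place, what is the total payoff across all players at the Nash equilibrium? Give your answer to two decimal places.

The effective private return per unit is now (4.8/5) / 0.65 = 1.4769 > 1, so every player's dominant strategy flips to full contribution.
At the Nash equilibrium everyone contributes 33. Group total payoff = 5 × (33 × 0.35 + 4.8 × 33) = 849.75.

849.75 dollars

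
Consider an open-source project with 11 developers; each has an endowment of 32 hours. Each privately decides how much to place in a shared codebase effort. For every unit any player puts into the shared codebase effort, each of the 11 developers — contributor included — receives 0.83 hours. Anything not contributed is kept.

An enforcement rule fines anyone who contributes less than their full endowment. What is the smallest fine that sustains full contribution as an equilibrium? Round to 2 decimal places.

Given the others contribute fully, the best deviation is to contribute 0 (any partial contribution still incurs the fine and gives up units whose private return 0.83 is below 1).
Deviating from 32 to 0 saves 32 hours but forfeits the deviator's share of the drop in the shared codebase effort: 0.83 × 32 = 26.56.
So the deviation gain is 32 − 26.56 = 5.44, and the fine must be at least 5.44 hours to wipe it out.

5.44 hours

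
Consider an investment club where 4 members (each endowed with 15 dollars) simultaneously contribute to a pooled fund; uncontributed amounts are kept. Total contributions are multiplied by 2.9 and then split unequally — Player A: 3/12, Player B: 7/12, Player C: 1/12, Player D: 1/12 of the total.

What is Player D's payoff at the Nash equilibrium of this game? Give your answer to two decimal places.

18.63 dollars

Each unit j contributes comes back to j as 2.9 × (j's share), so j prefers to contribute only if that share exceeds 1/2.9 = 0.3448; otherwise keeping the unit dominates.
The only share above 0.3448 is Player B's 7/12, contributing 15; the remaining 3 contribute 0. Total contributed: 15.
Player D keeps 15 and receives 2.9 × 15 × 1/12 = 3.63 from the pooled fund, for a payoff of 18.63.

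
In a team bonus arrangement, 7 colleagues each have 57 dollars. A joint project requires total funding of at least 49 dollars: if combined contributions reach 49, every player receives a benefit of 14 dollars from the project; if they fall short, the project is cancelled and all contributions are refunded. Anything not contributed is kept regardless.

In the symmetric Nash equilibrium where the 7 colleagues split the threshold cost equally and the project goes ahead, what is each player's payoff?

Equal share of the threshold: 49/7 = 7.
At this profile no one gains by cutting their contribution: any cut drops the total below 49, the project is cancelled, contributions are refunded, and the deviator ends with 57, which is less than 57 − 7 + 14 = 64. Contributing more than 7 just wastes the excess. So contributing exactly 7 is a best response.
Each player's payoff: 57 − 7 + 14 = 64.

64 dollars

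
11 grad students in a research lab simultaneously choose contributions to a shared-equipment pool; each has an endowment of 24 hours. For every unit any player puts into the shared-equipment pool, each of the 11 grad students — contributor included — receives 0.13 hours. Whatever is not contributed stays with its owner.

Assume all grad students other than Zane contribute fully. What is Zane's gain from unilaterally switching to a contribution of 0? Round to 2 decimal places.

20.88 hours

Switching from a contribution of 24 to 0 lets Zane keep an extra 24 hours, but lowers the shared-equipment pool by 24, which costs Zane their own share of that drop: 0.13 × 24 = 3.12.
Net gain = 24 − 3.12 = 20.88. The private return per contributed unit (0.13) is below 1, so free-riding is indeed the best response regardless of what the others do.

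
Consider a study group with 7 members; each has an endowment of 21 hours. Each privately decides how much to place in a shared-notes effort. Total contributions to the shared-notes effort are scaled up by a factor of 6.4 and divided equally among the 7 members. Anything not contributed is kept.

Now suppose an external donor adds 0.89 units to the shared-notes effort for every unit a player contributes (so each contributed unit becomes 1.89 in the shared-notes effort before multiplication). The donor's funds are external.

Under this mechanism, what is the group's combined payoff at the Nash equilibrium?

1778.11 hours

The effective private return per unit is now 6.4 × 1.89 / 7 = 1.7280 > 1, so every player's dominant strategy flips to full contribution.
At the Nash equilibrium everyone contributes 21. Group total payoff = 6.4 × 1.89 × 147 = 1778.11.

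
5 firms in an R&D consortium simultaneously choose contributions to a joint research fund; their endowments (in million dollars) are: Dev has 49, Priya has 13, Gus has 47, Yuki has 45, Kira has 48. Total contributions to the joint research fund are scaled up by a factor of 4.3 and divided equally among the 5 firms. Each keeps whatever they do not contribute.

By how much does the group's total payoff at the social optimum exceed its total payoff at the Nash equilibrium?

666.60 million dollars

The private return per contributed unit is 4.3/5 = 0.8600 < 1 for every player regardless of endowment, so the Nash equilibrium is zero contribution and the group total is Σ E_j = 49 + 13 + 47 + 45 + 48 = 202.
Each contributed unit returns 4.300 to the group, so the social optimum is full contribution by everyone: group total = 4.300 × 202 = 868.60.
Efficiency loss = (4.300 − 1) × 202 = 666.60.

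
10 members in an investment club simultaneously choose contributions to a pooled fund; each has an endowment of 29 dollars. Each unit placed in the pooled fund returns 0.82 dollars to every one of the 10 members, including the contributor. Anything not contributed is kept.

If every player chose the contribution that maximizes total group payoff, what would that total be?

2378.00 dollars

Each contributed unit returns 8.200 to the group as a whole (0.82 to each of 10 players), which exceeds 1, so the social optimum is full contribution: group total = 8.200 × 290 = 2378.00.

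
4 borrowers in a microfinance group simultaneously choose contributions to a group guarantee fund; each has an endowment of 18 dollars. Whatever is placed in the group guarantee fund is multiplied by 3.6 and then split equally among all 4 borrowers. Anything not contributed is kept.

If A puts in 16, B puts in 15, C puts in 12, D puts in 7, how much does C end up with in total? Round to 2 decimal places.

Total contributed: 16 + 15 + 12 + 7 = 50.
Each receives 3.6 × 50 / 4 = 45.00 from the group guarantee fund.
C keeps 18 − 12 = 6, so C's payoff is 6 + 45.00 = 51.00.

51.00 dollars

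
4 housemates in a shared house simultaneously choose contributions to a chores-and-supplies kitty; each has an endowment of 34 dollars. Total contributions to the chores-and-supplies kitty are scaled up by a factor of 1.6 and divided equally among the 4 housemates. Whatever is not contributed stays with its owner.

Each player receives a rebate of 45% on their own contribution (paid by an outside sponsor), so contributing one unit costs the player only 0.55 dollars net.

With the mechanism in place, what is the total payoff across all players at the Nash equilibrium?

136.00 dollars

The effective private return is (1.6/4) / 0.55 = 0.7273, which is still under 1, so the mechanism doesn't change anyone's dominant strategy: zero contribution.
Everyone keeps their endowment and the group total is 4 × 34 = 136.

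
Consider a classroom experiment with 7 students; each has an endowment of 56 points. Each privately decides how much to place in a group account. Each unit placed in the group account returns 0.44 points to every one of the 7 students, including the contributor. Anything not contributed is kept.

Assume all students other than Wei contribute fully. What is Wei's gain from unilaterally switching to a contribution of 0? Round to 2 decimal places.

Switching from a contribution of 56 to 0 lets Wei keep an extra 56 points, but lowers the group account by 56, which costs Wei their own share of that drop: 0.44 × 56 = 24.64.
Net gain = 56 − 24.64 = 31.36. The private return per contributed unit (0.44) is below 1, so free-riding is indeed the best response regardless of what the others do.

31.36 points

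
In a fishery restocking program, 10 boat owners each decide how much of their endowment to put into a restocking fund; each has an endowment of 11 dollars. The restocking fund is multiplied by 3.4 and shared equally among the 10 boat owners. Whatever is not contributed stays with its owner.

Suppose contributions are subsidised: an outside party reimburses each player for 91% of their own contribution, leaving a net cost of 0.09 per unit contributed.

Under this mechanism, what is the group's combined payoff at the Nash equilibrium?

474.10 dollars

Under the mechanism each unit contributed yields (3.4/10) / 0.09 = 3.7778 back to its contributor per unit of net cost, which exceeds 1, making full contribution the dominant choice for everyone.
At the Nash equilibrium everyone contributes 11. Group total payoff = 10 × (11 × 0.91 + 3.4 × 11) = 474.10.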